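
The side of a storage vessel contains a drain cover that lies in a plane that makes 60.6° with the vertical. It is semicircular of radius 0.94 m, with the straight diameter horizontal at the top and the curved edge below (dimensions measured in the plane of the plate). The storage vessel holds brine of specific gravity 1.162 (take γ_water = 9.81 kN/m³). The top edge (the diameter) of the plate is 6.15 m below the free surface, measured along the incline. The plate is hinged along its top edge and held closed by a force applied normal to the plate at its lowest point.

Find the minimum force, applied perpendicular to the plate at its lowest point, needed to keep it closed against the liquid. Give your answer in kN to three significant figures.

γ = 1.162 × 9.81 = 11.39922 kN/m³.
The plate makes 60.6° with the vertical, i.e. θ = 90° − 60.6° = 29.4° to the horizontal. Measuring y along the incline from the free-surface line, vertical depth h = y·sinθ with sinθ = 0.490904.
The centroid of a semicircle lies 4r/(3π) = 0.398948 m from the diameter, here below the top edge, so y_c = 6.15 + 0.398948 = 6.54895 m and h_c = 6.54895 × 0.490904 = 3.21491 m.
A = πr²/2 = π × 0.94²/2 = 1.38796 m².
Resultant F = γ·h_c·A = 11.39922 × 3.21491 × 1.38796 = 50.8652 kN.
I_c = (π/8 − 8/(9π))·r⁴ = 0.109757 × 0.94⁴ = 0.0856927 m⁴.
Centre of pressure: y_p = y_c + I_c/(y_c·A) = 6.54895 + 0.0856927/(6.54895 × 1.38796) = 6.54895 + 0.00942747 = 6.55838 m along the plane.
The resultant acts 0.398948 + 0.00942747 = 0.408375 m (along the plate) below the hinge at the top edge, so the moment about the hinge is M = F × 0.408375 = 50.8652 × 0.408375 = 20.7721 kN·m.
A normal force at the bottom, 0.94 m from the hinge, must supply this moment: P = 20.7721/0.94 = 22.098 kN.

P ≈ 22.1 kN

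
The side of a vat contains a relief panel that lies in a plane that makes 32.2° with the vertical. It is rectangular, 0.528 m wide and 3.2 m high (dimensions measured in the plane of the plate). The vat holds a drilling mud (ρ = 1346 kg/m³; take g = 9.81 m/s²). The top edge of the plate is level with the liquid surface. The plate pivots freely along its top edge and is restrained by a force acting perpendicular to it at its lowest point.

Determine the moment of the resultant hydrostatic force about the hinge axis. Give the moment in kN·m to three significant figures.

γ = ρg = 1346 × 9.81 / 1000 = 13.20426 kN/m³.
The plate makes 32.2° with the vertical, i.e. θ = 90° − 32.2° = 57.8° to the horizontal. Measuring y along the incline from the free-surface line, vertical depth h = y·sinθ with sinθ = 0.846193.
The centroid lies 3.2/2 = 1.6 m below the top edge, so y_c = 1.6 m and h_c = 1.6 × 0.846193 = 1.35391 m.
A = 0.528 × 3.2 = 1.6896 m².
Resultant F = γ·h_c·A = 13.20426 × 1.35391 × 1.6896 = 30.2056 kN.
I_c = b·h³/12 = 0.528 × 3.2³/12 = 1.44179 m⁴.
Centre of pressure: y_p = y_c + I_c/(y_c·A) = 1.6 + 1.44179/(1.6 × 1.6896) = 1.6 + 0.533333 = 2.13333 m along the plane.
The resultant acts 1.6 + 0.533333 = 2.13333 m (along the plate) below the hinge at the top edge, so the moment about the hinge is M = F × 2.13333 = 30.2056 × 2.13333 = 64.4385 kN·m.

M ≈ 64.4 kN·m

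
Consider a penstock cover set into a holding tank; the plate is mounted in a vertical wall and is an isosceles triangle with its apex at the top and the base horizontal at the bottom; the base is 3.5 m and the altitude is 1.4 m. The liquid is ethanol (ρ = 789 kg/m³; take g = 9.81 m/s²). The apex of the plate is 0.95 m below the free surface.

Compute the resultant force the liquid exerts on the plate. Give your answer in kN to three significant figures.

F ≈ 35.7 kN

γ = ρg = 789 × 9.81 / 1000 = 7.74009 kN/m³.
With the apex up, the centroid sits 2h/3 = 2 × 1.4/3 = 0.933333 m below the apex, so the centroid depth is h_c = 0.95 + 0.933333 = 1.88333 m.
A = ½ × 3.5 × 1.4 = 2.45 m².
Resultant F = γ·h_c·A = 7.74009 × 1.88333 × 2.45 = 35.714 kN.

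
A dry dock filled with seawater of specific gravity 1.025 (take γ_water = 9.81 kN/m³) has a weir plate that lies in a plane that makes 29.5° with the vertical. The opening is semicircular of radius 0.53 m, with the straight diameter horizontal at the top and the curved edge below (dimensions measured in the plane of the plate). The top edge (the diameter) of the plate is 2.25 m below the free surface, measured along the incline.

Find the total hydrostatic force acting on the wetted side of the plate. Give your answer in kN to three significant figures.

γ = 1.025 × 9.81 = 10.05525 kN/m³.
The plate makes 29.5° with the vertical, i.e. θ = 90° − 29.5° = 60.5° to the horizontal. Measuring y along the incline from the free-surface line, vertical depth h = y·sinθ with sinθ = 0.870356.
The centroid of a semicircle lies 4r/(3π) = 0.224939 m from the diameter, here below the top edge, so y_c = 2.25 + 0.224939 = 2.47494 m and h_c = 2.47494 × 0.870356 = 2.15408 m.
A = πr²/2 = π × 0.53²/2 = 0.441237 m².
Resultant F = γ·h_c·A = 10.05525 × 2.15408 × 0.441237 = 9.55711 kN.

F ≈ 9.56 kN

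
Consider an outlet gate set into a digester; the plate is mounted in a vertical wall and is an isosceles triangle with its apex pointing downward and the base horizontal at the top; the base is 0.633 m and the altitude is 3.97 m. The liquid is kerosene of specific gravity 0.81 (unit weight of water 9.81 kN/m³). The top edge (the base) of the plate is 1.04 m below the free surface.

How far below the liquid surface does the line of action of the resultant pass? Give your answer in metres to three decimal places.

γ = 0.81 × 9.81 = 7.9461 kN/m³.
With the apex down, the centroid sits h/3 = 3.97/3 = 1.32333 m below the base (the top edge), so the centroid depth is h_c = 1.04 + 1.32333 = 2.36333 m.
A = ½ × 0.633 × 3.97 = 1.2565 m².
Resultant F = γ·h_c·A = 7.9461 × 2.36333 × 1.2565 = 23.5961 kN.
I_c = b·h³/36 = 0.633 × 3.97³/36 = 1.1002 m⁴.
Centre of pressure: y_p = y_c + I_c/(y_c·A) = 2.36333 + 1.1002/(2.36333 × 1.2565) = 2.36333 + 0.370497 = 2.73383 m along the plane.

h_p = 2.734 m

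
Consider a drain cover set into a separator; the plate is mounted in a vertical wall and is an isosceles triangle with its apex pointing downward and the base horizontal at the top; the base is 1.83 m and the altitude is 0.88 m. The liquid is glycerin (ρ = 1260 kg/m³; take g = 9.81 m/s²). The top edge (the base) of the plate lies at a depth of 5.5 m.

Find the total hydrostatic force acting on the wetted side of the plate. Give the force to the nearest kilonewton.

F ≈ 58 kN

γ = ρg = 1260 × 9.81 / 1000 = 12.3606 kN/m³.
With the apex down, the centroid sits h/3 = 0.88/3 = 0.293333 m below the base (the top edge), so the centroid depth is h_c = 5.5 + 0.293333 = 5.79333 m.
A = ½ × 1.83 × 0.88 = 0.8052 m².
Resultant F = γ·h_c·A = 12.3606 × 5.79333 × 0.8052 = 57.6596 kN.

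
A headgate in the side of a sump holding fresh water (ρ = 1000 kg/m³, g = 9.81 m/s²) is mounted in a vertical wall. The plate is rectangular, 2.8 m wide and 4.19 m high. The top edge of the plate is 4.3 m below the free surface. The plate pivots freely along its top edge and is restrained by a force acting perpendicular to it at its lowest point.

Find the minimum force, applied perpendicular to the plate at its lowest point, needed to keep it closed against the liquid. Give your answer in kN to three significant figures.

P ≈ 408 kN

γ = ρg = 1000 × 9.81 = 9810 N/m³ = 9.81 kN/m³.
The centroid lies 4.19/2 = 2.095 m below the top edge, so the centroid depth is h_c = 4.3 + 2.095 = 6.395 m.
A = 2.8 × 4.19 = 11.732 m².
Resultant F = γ·h_c·A = 9.81 × 6.395 × 11.732 = 736.006 kN.
I_c = b·h³/12 = 2.8 × 4.19³/12 = 17.164 m⁴.
Centre of pressure: y_p = y_c + I_c/(y_c·A) = 6.395 + 17.164/(6.395 × 11.732) = 6.395 + 0.228774 = 6.62377 m along the plane.
The resultant acts 2.095 + 0.228774 = 2.32377 m (along the plate) below the hinge at the top edge, so the moment about the hinge is M = F × 2.32377 = 736.006 × 2.32377 = 1710.31 kN·m.
A normal force at the bottom, 4.19 m from the hinge, must supply this moment: P = 1710.31/4.19 = 408.189 kN.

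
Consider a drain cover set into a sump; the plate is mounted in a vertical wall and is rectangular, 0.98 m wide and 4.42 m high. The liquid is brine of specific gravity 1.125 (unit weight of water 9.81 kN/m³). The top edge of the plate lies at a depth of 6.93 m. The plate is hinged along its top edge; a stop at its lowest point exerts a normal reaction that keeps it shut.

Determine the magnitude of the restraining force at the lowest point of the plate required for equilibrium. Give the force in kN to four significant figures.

γ = 1.125 × 9.81 = 11.03625 kN/m³.
The centroid lies 4.42/2 = 2.21 m below the top edge, so the centroid depth is h_c = 6.93 + 2.21 = 9.14 m.
A = 0.98 × 4.42 = 4.3316 m².
Resultant F = γ·h_c·A = 11.03625 × 9.14 × 4.3316 = 436.934 kN.
I_c = b·h³/12 = 0.98 × 4.42³/12 = 7.05199 m⁴.
Centre of pressure: y_p = y_c + I_c/(y_c·A) = 9.14 + 7.05199/(9.14 × 4.3316) = 9.14 + 0.178122 = 9.31812 m along the plane.
The resultant acts 2.21 + 0.178122 = 2.38812 m (along the plate) below the hinge at the top edge, so the moment about the hinge is M = F × 2.38812 = 436.934 × 2.38812 = 1043.45 kN·m.
A normal force at the bottom, 4.42 m from the hinge, must supply this moment: P = 1043.45/4.42 = 236.075 kN.

P ≈ 236.1 kN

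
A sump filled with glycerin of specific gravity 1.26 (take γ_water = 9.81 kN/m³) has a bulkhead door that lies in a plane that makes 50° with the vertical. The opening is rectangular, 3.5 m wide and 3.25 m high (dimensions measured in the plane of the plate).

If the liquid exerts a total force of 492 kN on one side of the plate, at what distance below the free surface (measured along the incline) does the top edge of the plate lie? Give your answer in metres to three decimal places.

y_top ≈ 3.819 m

γ = 1.26 × 9.81 = 12.3606 kN/m³.
A = 3.5 × 3.25 = 11.375 m².
From F = γ·h_c·A, the centroid depth is h_c = 492/(12.3606 × 11.375) = 3.49924 m.
The plate makes 50° with the vertical, i.e. θ = 90° − 50° = 40° to the horizontal. Measuring y along the incline from the free-surface line, vertical depth h = y·sinθ with sinθ = 0.642788.
Along the incline, y_c = h_c/sinθ = 3.49924/0.642788 = 5.44385 m.
The centroid lies 3.25/2 = 1.625 m below the top edge, so the top edge sits at y_top = 5.44385 − 1.625 = 3.81885 m along the incline.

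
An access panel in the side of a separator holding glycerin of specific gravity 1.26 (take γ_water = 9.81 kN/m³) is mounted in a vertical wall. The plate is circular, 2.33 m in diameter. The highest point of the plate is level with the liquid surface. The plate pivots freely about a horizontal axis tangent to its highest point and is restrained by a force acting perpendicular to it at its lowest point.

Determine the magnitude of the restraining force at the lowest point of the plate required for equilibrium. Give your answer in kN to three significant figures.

γ = 1.26 × 9.81 = 12.3606 kN/m³.
The centroid is at the centre, 1.165 m below the top of the plate, so the centroid depth is h_c = 1.165 m.
A = π(1.165)² = 4.26385 m².
Resultant F = γ·h_c·A = 12.3606 × 1.165 × 4.26385 = 61.3999 kN.
I_c = πr⁴/4 = π × 1.165⁴/4 = 1.44675 m⁴.
Centre of pressure: y_p = y_c + I_c/(y_c·A) = 1.165 + 1.44675/(1.165 × 4.26385) = 1.165 + 0.29125 = 1.45625 m along the plane.
The resultant acts 1.165 + 0.29125 = 1.45625 m (along the plate) below the hinge at the top edge, so the moment about the hinge is M = F × 1.45625 = 61.3999 × 1.45625 = 89.4136 kN·m.
A normal force at the bottom, 2.33 m from the hinge, must supply this moment: P = 89.4136/2.33 = 38.3749 kN.

P ≈ 38.4 kN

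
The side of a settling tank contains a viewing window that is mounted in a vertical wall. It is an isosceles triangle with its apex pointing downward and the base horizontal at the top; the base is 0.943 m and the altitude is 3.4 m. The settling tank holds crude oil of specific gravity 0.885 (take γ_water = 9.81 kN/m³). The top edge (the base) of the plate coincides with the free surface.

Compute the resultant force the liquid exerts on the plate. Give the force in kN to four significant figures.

γ = 0.885 × 9.81 = 8.68185 kN/m³.
With the apex down, the centroid sits h/3 = 3.4/3 = 1.13333 m below the base (the top edge), so the centroid depth is h_c = 1.13333 m.
A = ½ × 0.943 × 3.4 = 1.6031 m².
Resultant F = γ·h_c·A = 8.68185 × 1.13333 × 1.6031 = 15.7735 kN.

F ≈ 15.77 kN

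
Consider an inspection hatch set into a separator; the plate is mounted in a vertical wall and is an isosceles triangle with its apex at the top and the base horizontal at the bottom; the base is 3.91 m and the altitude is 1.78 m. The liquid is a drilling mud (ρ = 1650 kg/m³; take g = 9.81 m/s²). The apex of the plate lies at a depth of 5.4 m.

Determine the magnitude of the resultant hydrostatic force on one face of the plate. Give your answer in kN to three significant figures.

F ≈ 371 kN

γ = ρg = 1650 × 9.81 / 1000 = 16.1865 kN/m³.
With the apex up, the centroid sits 2h/3 = 2 × 1.78/3 = 1.18667 m below the apex, so the centroid depth is h_c = 5.4 + 1.18667 = 6.58667 m.
A = ½ × 3.91 × 1.78 = 3.4799 m².
Resultant F = γ·h_c·A = 16.1865 × 6.58667 × 3.4799 = 371.01 kN.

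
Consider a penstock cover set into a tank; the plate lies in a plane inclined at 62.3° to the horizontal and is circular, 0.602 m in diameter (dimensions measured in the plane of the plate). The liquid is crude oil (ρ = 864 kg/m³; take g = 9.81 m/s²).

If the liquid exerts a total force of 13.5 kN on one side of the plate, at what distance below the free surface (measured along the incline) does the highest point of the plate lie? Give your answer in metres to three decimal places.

γ = ρg = 864 × 9.81 / 1000 = 8.47584 kN/m³.
A = π(0.301)² = 0.284631 m².
From F = γ·h_c·A, the centroid depth is h_c = 13.5/(8.47584 × 0.284631) = 5.59589 m.
Let θ = 62.3° be the plate's angle to the horizontal; measure y along the incline from where the plane meets the free surface. Vertical depth h = y·sinθ with sinθ = 0.885394.
Along the incline, y_c = h_c/sinθ = 5.59589/0.885394 = 6.32023 m.
The centroid is at the centre, 0.301 m below the top of the plate, so the highest point sits at y_top = 6.32023 − 0.301 = 6.01923 m along the incline.

y_top ≈ 6.019 m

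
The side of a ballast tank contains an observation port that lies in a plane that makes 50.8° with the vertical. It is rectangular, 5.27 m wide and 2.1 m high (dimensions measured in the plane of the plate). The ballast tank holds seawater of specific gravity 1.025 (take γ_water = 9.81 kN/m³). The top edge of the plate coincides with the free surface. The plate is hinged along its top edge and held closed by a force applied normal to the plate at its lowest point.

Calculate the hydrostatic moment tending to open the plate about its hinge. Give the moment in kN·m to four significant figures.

M ≈ 103.4 kN·m

γ = 1.025 × 9.81 = 10.05525 kN/m³.
The plate makes 50.8° with the vertical, i.e. θ = 90° − 50.8° = 39.2° to the horizontal. Measuring y along the incline from the free-surface line, vertical depth h = y·sinθ with sinθ = 0.632029.
The centroid lies 2.1/2 = 1.05 m below the top edge, so y_c = 1.05 m and h_c = 1.05 × 0.632029 = 0.66363 m.
A = 5.27 × 2.1 = 11.067 m².
Resultant F = γ·h_c·A = 10.05525 × 0.66363 × 11.067 = 73.8497 kN.
I_c = b·h³/12 = 5.27 × 2.1³/12 = 4.06712 m⁴.
Centre of pressure: y_p = y_c + I_c/(y_c·A) = 1.05 + 4.06712/(1.05 × 11.067) = 1.05 + 0.35 = 1.4 m along the plane.
The resultant acts 1.05 + 0.35 = 1.4 m (along the plate) below the hinge at the top edge, so the moment about the hinge is M = F × 1.4 = 73.8497 × 1.4 = 103.39 kN·m.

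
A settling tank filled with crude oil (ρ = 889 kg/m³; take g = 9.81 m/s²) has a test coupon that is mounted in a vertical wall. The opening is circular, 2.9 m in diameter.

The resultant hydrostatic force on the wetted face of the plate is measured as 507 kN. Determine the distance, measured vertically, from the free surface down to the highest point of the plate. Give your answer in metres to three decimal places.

γ = ρg = 889 × 9.81 / 1000 = 8.72109 kN/m³.
A = π(1.45)² = 6.6052 m².
From F = γ·h_c·A, the centroid depth is h_c = 507/(8.72109 × 6.6052) = 8.80139 m.
The centroid is at the centre, 1.45 m below the top of the plate, so the highest point sits at h_top = 8.80139 − 1.45 = 7.35139 m below the surface.

d_top ≈ 7.351 m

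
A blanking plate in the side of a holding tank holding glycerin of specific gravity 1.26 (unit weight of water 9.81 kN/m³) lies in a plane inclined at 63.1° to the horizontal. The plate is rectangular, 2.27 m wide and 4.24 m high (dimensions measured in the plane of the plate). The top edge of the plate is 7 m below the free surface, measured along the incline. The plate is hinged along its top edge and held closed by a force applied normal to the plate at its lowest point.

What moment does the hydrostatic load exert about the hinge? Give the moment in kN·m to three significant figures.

M ≈ 2210 kN·m

γ = 1.26 × 9.81 = 12.3606 kN/m³.
Let θ = 63.1° be the plate's angle to the horizontal; measure y along the incline from where the plane meets the free surface. Vertical depth h = y·sinθ with sinθ = 0.891798.
The centroid lies 4.24/2 = 2.12 m below the top edge, so y_c = 7 + 2.12 = 9.12 m and h_c = 9.12 × 0.891798 = 8.1332 m.
A = 2.27 × 4.24 = 9.6248 m².
Resultant F = γ·h_c·A = 12.3606 × 8.1332 × 9.6248 = 967.593 kN.
I_c = b·h³/12 = 2.27 × 4.24³/12 = 14.4192 m⁴.
Centre of pressure: y_p = y_c + I_c/(y_c·A) = 9.12 + 14.4192/(9.12 × 9.6248) = 9.12 + 0.164269 = 9.28427 m along the plane.
The resultant acts 2.12 + 0.164269 = 2.28427 m (along the plate) below the hinge at the top edge, so the moment about the hinge is M = F × 2.28427 = 967.593 × 2.28427 = 2210.24 kN·m.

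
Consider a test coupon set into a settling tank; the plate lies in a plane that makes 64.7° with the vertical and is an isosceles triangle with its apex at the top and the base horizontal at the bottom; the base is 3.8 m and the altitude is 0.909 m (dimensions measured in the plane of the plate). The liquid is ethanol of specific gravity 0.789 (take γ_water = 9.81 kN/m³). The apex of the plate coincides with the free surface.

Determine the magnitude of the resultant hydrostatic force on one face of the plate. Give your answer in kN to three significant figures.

F ≈ 3.46 kN

γ = 0.789 × 9.81 = 7.74009 kN/m³.
The plate makes 64.7° with the vertical, i.e. θ = 90° − 64.7° = 25.3° to the horizontal. Measuring y along the incline from the free-surface line, vertical depth h = y·sinθ with sinθ = 0.427358.
With the apex up, the centroid sits 2h/3 = 2 × 0.909/3 = 0.606 m below the apex, so y_c = 0.606 m and h_c = 0.606 × 0.427358 = 0.258979 m.
A = ½ × 3.8 × 0.909 = 1.7271 m².
Resultant F = γ·h_c·A = 7.74009 × 0.258979 × 1.7271 = 3.46201 kN.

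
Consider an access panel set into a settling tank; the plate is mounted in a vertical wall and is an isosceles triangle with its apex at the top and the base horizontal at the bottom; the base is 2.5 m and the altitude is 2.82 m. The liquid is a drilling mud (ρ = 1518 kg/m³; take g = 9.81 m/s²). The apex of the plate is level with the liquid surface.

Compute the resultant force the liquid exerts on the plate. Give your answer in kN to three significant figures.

F ≈ 98.7 kN

γ = ρg = 1518 × 9.81 / 1000 = 14.89158 kN/m³.
With the apex up, the centroid sits 2h/3 = 2 × 2.82/3 = 1.88 m below the apex, so the centroid depth is h_c = 1.88 m.
A = ½ × 2.5 × 2.82 = 3.525 m².
Resultant F = γ·h_c·A = 14.89158 × 1.88 × 3.525 = 98.6865 kN.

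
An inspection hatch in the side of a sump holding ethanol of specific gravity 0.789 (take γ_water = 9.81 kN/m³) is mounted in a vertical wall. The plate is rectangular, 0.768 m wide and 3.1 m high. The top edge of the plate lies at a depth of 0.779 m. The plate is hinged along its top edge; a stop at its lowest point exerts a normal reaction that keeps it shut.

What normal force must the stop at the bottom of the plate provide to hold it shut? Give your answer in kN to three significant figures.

P ≈ 26.2 kN

γ = 0.789 × 9.81 = 7.74009 kN/m³.
The centroid lies 3.1/2 = 1.55 m below the top edge, so the centroid depth is h_c = 0.779 + 1.55 = 2.329 m.
A = 0.768 × 3.1 = 2.3808 m².
Resultant F = γ·h_c·A = 7.74009 × 2.329 × 2.3808 = 42.9179 kN.
I_c = b·h³/12 = 0.768 × 3.1³/12 = 1.90662 m⁴.
Centre of pressure: y_p = y_c + I_c/(y_c·A) = 2.329 + 1.90662/(2.329 × 2.3808) = 2.329 + 0.343852 = 2.67285 m along the plane.
The resultant acts 1.55 + 0.343852 = 1.89385 m (along the plate) below the hinge at the top edge, so the moment about the hinge is M = F × 1.89385 = 42.9179 × 1.89385 = 81.2801 kN·m.
A normal force at the bottom, 3.1 m from the hinge, must supply this moment: P = 81.2801/3.1 = 26.2194 kN.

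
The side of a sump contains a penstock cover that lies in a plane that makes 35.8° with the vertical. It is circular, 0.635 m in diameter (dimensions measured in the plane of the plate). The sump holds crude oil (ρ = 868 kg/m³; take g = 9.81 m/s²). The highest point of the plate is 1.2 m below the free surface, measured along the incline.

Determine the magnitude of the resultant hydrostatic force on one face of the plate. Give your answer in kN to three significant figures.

γ = ρg = 868 × 9.81 / 1000 = 8.51508 kN/m³.
The plate makes 35.8° with the vertical, i.e. θ = 90° − 35.8° = 54.2° to the horizontal. Measuring y along the incline from the free-surface line, vertical depth h = y·sinθ with sinθ = 0.811064.
The centroid is at the centre, 0.3175 m below the top of the plate, so y_c = 1.2 + 0.3175 = 1.5175 m and h_c = 1.5175 × 0.811064 = 1.23079 m.
A = π(0.3175)² = 0.316692 m².
Resultant F = γ·h_c·A = 8.51508 × 1.23079 × 0.316692 = 3.31902 kN.

F ≈ 3.32 kN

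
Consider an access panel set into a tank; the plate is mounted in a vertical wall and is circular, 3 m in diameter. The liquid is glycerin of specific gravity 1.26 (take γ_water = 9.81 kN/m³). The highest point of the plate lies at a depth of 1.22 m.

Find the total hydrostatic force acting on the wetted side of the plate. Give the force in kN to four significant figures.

γ = 1.26 × 9.81 = 12.3606 kN/m³.
The centroid is at the centre, 1.5 m below the top of the plate, so the centroid depth is h_c = 1.22 + 1.5 = 2.72 m.
A = π(1.5)² = 7.06858 m².
Resultant F = γ·h_c·A = 12.3606 × 2.72 × 7.06858 = 237.652 kN.

F ≈ 237.7 kN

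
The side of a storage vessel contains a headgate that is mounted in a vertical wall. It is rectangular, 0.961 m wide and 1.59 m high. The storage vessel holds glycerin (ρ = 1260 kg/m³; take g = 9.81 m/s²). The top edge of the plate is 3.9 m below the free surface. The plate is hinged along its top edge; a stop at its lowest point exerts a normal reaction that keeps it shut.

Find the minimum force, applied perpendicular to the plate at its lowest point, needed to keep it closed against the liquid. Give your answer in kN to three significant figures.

P ≈ 46.8 kN

γ = ρg = 1260 × 9.81 / 1000 = 12.3606 kN/m³.
The centroid lies 1.59/2 = 0.795 m below the top edge, so the centroid depth is h_c = 3.9 + 0.795 = 4.695 m.
A = 0.961 × 1.59 = 1.52799 m².
Resultant F = γ·h_c·A = 12.3606 × 4.695 × 1.52799 = 88.6739 kN.
I_c = b·h³/12 = 0.961 × 1.59³/12 = 0.321909 m⁴.
Centre of pressure: y_p = y_c + I_c/(y_c·A) = 4.695 + 0.321909/(4.695 × 1.52799) = 4.695 + 0.0448722 = 4.73987 m along the plane.
The resultant acts 0.795 + 0.0448722 = 0.839872 m (along the plate) below the hinge at the top edge, so the moment about the hinge is M = F × 0.839872 = 88.6739 × 0.839872 = 74.4747 kN·m.
A normal force at the bottom, 1.59 m from the hinge, must supply this moment: P = 74.4747/1.59 = 46.8394 kN.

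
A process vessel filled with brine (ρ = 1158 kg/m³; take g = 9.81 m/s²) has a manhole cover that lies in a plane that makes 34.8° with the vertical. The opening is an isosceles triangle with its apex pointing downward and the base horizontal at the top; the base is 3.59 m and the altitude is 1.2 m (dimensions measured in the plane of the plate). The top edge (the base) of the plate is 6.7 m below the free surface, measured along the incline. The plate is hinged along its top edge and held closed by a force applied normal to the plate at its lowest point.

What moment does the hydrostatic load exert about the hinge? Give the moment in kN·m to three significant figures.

M ≈ 58.7 kN·m

γ = ρg = 1158 × 9.81 / 1000 = 11.35998 kN/m³.
The plate makes 34.8° with the vertical, i.e. θ = 90° − 34.8° = 55.2° to the horizontal. Measuring y along the incline from the free-surface line, vertical depth h = y·sinθ with sinθ = 0.821149.
With the apex down, the centroid sits h/3 = 1.2/3 = 0.4 m below the base (the top edge), so y_c = 6.7 + 0.4 = 7.1 m and h_c = 7.1 × 0.821149 = 5.83016 m.
A = ½ × 3.59 × 1.2 = 2.154 m².
Resultant F = γ·h_c·A = 11.35998 × 5.83016 × 2.154 = 142.66 kN.
I_c = b·h³/36 = 3.59 × 1.2³/36 = 0.17232 m⁴.
Centre of pressure: y_p = y_c + I_c/(y_c·A) = 7.1 + 0.17232/(7.1 × 2.154) = 7.1 + 0.0112676 = 7.11127 m along the plane.
The resultant acts 0.4 + 0.0112676 = 0.411268 m (along the plate) below the hinge at the top edge, so the moment about the hinge is M = F × 0.411268 = 142.66 × 0.411268 = 58.6715 kN·m.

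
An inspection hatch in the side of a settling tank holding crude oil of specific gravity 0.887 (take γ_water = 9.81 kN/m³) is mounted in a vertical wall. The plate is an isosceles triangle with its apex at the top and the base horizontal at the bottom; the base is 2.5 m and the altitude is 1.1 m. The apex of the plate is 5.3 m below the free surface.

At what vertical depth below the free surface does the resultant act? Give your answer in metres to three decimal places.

γ = 0.887 × 9.81 = 8.70147 kN/m³.
With the apex up, the centroid sits 2h/3 = 2 × 1.1/3 = 0.733333 m below the apex, so the centroid depth is h_c = 5.3 + 0.733333 = 6.03333 m.
A = ½ × 2.5 × 1.1 = 1.375 m².
Resultant F = γ·h_c·A = 8.70147 × 6.03333 × 1.375 = 72.1859 kN.
I_c = b·h³/36 = 2.5 × 1.1³/36 = 0.0924306 m⁴.
Centre of pressure: y_p = y_c + I_c/(y_c·A) = 6.03333 + 0.0924306/(6.03333 × 1.375) = 6.03333 + 0.0111418 = 6.04447 m along the plane.

h_p = 6.044 m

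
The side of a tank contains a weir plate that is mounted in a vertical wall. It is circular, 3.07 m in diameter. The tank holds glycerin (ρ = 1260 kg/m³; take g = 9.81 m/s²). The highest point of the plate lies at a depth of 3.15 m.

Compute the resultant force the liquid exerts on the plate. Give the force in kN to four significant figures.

γ = ρg = 1260 × 9.81 / 1000 = 12.3606 kN/m³.
The centroid is at the centre, 1.535 m below the top of the plate, so the centroid depth is h_c = 3.15 + 1.535 = 4.685 m.
A = π(1.535)² = 7.4023 m².
Resultant F = γ·h_c·A = 12.3606 × 4.685 × 7.4023 = 428.663 kN.

F ≈ 428.7 kN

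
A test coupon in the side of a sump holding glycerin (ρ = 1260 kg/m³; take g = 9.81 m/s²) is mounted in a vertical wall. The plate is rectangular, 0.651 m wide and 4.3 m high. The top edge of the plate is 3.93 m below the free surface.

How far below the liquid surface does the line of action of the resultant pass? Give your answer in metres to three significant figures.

h_p = 6.33 m

γ = ρg = 1260 × 9.81 / 1000 = 12.3606 kN/m³.
The centroid lies 4.3/2 = 2.15 m below the top edge, so the centroid depth is h_c = 3.93 + 2.15 = 6.08 m.
A = 0.651 × 4.3 = 2.7993 m².
Resultant F = γ·h_c·A = 12.3606 × 6.08 × 2.7993 = 210.374 kN.
I_c = b·h³/12 = 0.651 × 4.3³/12 = 4.31325 m⁴.
Centre of pressure: y_p = y_c + I_c/(y_c·A) = 6.08 + 4.31325/(6.08 × 2.7993) = 6.08 + 0.253426 = 6.33343 m along the plane.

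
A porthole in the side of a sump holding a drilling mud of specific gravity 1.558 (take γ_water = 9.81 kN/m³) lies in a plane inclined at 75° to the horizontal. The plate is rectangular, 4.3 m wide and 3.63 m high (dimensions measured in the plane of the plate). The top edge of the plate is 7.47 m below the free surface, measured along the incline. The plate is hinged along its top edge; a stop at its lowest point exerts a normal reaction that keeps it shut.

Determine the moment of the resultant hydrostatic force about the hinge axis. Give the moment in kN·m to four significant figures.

γ = 1.558 × 9.81 = 15.28398 kN/m³.
Let θ = 75° be the plate's angle to the horizontal; measure y along the incline from where the plane meets the free surface. Vertical depth h = y·sinθ with sinθ = 0.965926.
The centroid lies 3.63/2 = 1.815 m below the top edge, so y_c = 7.47 + 1.815 = 9.285 m and h_c = 9.285 × 0.965926 = 8.96862 m.
A = 4.3 × 3.63 = 15.609 m².
Resultant F = γ·h_c·A = 15.28398 × 8.96862 × 15.609 = 2139.62 kN.
I_c = b·h³/12 = 4.3 × 3.63³/12 = 17.1399 m⁴.
Centre of pressure: y_p = y_c + I_c/(y_c·A) = 9.285 + 17.1399/(9.285 × 15.609) = 9.285 + 0.118264 = 9.40326 m along the plane.
The resultant acts 1.815 + 0.118264 = 1.93326 m (along the plate) below the hinge at the top edge, so the moment about the hinge is M = F × 1.93326 = 2139.62 × 1.93326 = 4136.44 kN·m.

M ≈ 4136 kN·m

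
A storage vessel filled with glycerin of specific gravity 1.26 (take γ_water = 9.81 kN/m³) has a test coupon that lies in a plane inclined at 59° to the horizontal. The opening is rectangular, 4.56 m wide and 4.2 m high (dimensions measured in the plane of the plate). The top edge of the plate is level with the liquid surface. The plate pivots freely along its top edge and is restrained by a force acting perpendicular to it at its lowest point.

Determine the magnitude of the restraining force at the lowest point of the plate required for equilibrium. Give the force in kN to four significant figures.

γ = 1.26 × 9.81 = 12.3606 kN/m³.
Let θ = 59° be the plate's angle to the horizontal; measure y along the incline from where the plane meets the free surface. Vertical depth h = y·sinθ with sinθ = 0.857167.
The centroid lies 4.2/2 = 2.1 m below the top edge, so y_c = 2.1 m and h_c = 2.1 × 0.857167 = 1.80005 m.
A = 4.56 × 4.2 = 19.152 m².
Resultant F = γ·h_c·A = 12.3606 × 1.80005 × 19.152 = 426.126 kN.
I_c = b·h³/12 = 4.56 × 4.2³/12 = 28.1534 m⁴.
Centre of pressure: y_p = y_c + I_c/(y_c·A) = 2.1 + 28.1534/(2.1 × 19.152) = 2.1 + 0.699999 = 2.8 m along the plane.
The resultant acts 2.1 + 0.699999 = 2.8 m (along the plate) below the hinge at the top edge, so the moment about the hinge is M = F × 2.8 = 426.126 × 2.8 = 1193.15 kN·m.
A normal force at the bottom, 4.2 m from the hinge, must supply this moment: P = 1193.15/4.2 = 284.083 kN.

P ≈ 284.1 kN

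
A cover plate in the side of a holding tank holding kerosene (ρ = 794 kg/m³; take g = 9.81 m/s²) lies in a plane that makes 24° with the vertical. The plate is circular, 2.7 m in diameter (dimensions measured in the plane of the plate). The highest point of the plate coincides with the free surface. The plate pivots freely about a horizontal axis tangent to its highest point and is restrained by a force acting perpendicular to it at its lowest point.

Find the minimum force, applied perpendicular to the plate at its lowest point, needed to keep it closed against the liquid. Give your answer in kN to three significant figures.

P ≈ 34.4 kN

γ = ρg = 794 × 9.81 / 1000 = 7.78914 kN/m³.
The plate makes 24° with the vertical, i.e. θ = 90° − 24° = 66° to the horizontal. Measuring y along the incline from the free-surface line, vertical depth h = y·sinθ with sinθ = 0.913545.
The centroid is at the centre, 1.35 m below the top of the plate, so y_c = 1.35 m and h_c = 1.35 × 0.913545 = 1.23329 m.
A = π(1.35)² = 5.72555 m².
Resultant F = γ·h_c·A = 7.78914 × 1.23329 × 5.72555 = 55.0012 kN.
I_c = πr⁴/4 = π × 1.35⁴/4 = 2.6087 m⁴.
Centre of pressure: y_p = y_c + I_c/(y_c·A) = 1.35 + 2.6087/(1.35 × 5.72555) = 1.35 + 0.3375 = 1.6875 m along the plane.
The resultant acts 1.35 + 0.3375 = 1.6875 m (along the plate) below the hinge at the top edge, so the moment about the hinge is M = F × 1.6875 = 55.0012 × 1.6875 = 92.8145 kN·m.
A normal force at the bottom, 2.7 m from the hinge, must supply this moment: P = 92.8145/2.7 = 34.3757 kN.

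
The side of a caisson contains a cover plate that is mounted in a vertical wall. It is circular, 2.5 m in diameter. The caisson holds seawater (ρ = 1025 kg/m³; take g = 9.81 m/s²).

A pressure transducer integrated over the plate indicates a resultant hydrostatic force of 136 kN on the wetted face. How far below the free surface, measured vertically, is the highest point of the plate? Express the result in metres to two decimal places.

γ = ρg = 1025 × 9.81 / 1000 = 10.05525 kN/m³.
A = π(1.25)² = 4.90874 m².
From F = γ·h_c·A, the centroid depth is h_c = 136/(10.05525 × 4.90874) = 2.75535 m.
The centroid is at the centre, 1.25 m below the top of the plate, so the highest point sits at h_top = 2.75535 − 1.25 = 1.50535 m below the surface.

d_top ≈ 1.51 m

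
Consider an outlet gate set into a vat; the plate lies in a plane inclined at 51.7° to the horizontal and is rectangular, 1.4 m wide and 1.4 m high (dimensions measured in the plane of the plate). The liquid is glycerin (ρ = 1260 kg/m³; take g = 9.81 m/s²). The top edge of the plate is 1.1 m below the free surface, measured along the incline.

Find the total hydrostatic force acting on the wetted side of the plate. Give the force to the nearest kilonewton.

F ≈ 34 kN

γ = ρg = 1260 × 9.81 / 1000 = 12.3606 kN/m³.
Let θ = 51.7° be the plate's angle to the horizontal; measure y along the incline from where the plane meets the free surface. Vertical depth h = y·sinθ with sinθ = 0.784776.
The centroid lies 1.4/2 = 0.7 m below the top edge, so y_c = 1.1 + 0.7 = 1.8 m and h_c = 1.8 × 0.784776 = 1.4126 m.
A = 1.4 × 1.4 = 1.96 m².
Resultant F = γ·h_c·A = 12.3606 × 1.4126 × 1.96 = 34.2227 kN.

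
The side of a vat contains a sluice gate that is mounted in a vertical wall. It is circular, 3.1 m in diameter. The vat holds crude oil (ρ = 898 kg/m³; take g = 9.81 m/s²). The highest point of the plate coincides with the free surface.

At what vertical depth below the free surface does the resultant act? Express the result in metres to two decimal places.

h_p = 1.94 m

γ = ρg = 898 × 9.81 / 1000 = 8.80938 kN/m³.
The centroid is at the centre, 1.55 m below the top of the plate, so the centroid depth is h_c = 1.55 m.
A = π(1.55)² = 7.54768 m².
Resultant F = γ·h_c·A = 8.80938 × 1.55 × 7.54768 = 103.06 kN.
I_c = πr⁴/4 = π × 1.55⁴/4 = 4.53332 m⁴.
Centre of pressure: y_p = y_c + I_c/(y_c·A) = 1.55 + 4.53332/(1.55 × 7.54768) = 1.55 + 0.3875 = 1.9375 m along the plane.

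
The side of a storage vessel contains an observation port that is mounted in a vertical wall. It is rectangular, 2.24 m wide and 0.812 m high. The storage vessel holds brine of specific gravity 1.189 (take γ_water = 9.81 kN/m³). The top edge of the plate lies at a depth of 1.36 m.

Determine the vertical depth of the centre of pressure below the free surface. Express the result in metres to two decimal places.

h_p = 1.80 m

γ = 1.189 × 9.81 = 11.66409 kN/m³.
The centroid lies 0.812/2 = 0.406 m below the top edge, so the centroid depth is h_c = 1.36 + 0.406 = 1.766 m.
A = 2.24 × 0.812 = 1.81888 m².
Resultant F = γ·h_c·A = 11.66409 × 1.766 × 1.81888 = 37.4667 kN.
I_c = b·h³/12 = 2.24 × 0.812³/12 = 0.099939 m⁴.
Centre of pressure: y_p = y_c + I_c/(y_c·A) = 1.766 + 0.099939/(1.766 × 1.81888) = 1.766 + 0.0311129 = 1.79711 m along the plane.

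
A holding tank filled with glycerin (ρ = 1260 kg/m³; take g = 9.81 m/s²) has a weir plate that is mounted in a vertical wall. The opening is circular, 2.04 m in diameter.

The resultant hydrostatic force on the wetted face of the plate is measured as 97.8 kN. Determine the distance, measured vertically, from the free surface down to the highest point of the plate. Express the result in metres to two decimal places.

γ = ρg = 1260 × 9.81 / 1000 = 12.3606 kN/m³.
A = π(1.02)² = 3.26851 m².
From F = γ·h_c·A, the centroid depth is h_c = 97.8/(12.3606 × 3.26851) = 2.42075 m.
The centroid is at the centre, 1.02 m below the top of the plate, so the highest point sits at h_top = 2.42075 − 1.02 = 1.40075 m below the surface.

d_top ≈ 1.40 m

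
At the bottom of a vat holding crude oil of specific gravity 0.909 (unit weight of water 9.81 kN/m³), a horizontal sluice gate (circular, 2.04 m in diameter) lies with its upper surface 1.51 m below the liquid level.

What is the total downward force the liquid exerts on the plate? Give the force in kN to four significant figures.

F ≈ 44.01 kN

γ = 0.909 × 9.81 = 8.91729 kN/m³.
The plate is horizontal, so pressure is uniform at p = γ·h = 8.91729 × 1.51 = 13.4651 kN/m².
A = π(1.02)² = 3.26851 m².
F = p·A = 13.4651 × 3.26851 = 44.0108 kN.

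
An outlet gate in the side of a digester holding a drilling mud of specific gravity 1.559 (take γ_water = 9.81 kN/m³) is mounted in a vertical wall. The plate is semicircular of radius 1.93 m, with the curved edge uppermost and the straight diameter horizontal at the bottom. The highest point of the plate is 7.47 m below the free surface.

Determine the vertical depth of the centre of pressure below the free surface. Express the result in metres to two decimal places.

γ = 1.559 × 9.81 = 15.29379 kN/m³.
The centroid lies 4r/(3π) = 0.819117 m above the diameter, so r − 4r/(3π) = 1.93 − 0.819117 = 1.11088 m below the topmost point, so the centroid depth is h_c = 7.47 + 1.11088 = 8.58088 m.
A = πr²/2 = π × 1.93²/2 = 5.85106 m².
Resultant F = γ·h_c·A = 15.29379 × 8.58088 × 5.85106 = 767.859 kN.
I_c = (π/8 − 8/(9π))·r⁴ = 0.109757 × 1.93⁴ = 1.52287 m⁴.
Centre of pressure: y_p = y_c + I_c/(y_c·A) = 8.58088 + 1.52287/(8.58088 × 5.85106) = 8.58088 + 0.0303317 = 8.61121 m along the plane.

h_p = 8.61 m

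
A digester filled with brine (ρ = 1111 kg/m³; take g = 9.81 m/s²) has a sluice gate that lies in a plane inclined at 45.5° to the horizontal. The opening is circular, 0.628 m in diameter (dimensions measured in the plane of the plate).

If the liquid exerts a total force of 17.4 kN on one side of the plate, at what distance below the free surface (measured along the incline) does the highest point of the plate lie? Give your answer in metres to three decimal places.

γ = ρg = 1111 × 9.81 / 1000 = 10.89891 kN/m³.
A = π(0.314)² = 0.309748 m².
From F = γ·h_c·A, the centroid depth is h_c = 17.4/(10.89891 × 0.309748) = 5.15416 m.
Let θ = 45.5° be the plate's angle to the horizontal; measure y along the incline from where the plane meets the free surface. Vertical depth h = y·sinθ with sinθ = 0.713250.
Along the incline, y_c = h_c/sinθ = 5.15416/0.713250 = 7.2263 m.
The centroid is at the centre, 0.314 m below the top of the plate, so the highest point sits at y_top = 7.2263 − 0.314 = 6.9123 m along the incline.

y_top ≈ 6.912 m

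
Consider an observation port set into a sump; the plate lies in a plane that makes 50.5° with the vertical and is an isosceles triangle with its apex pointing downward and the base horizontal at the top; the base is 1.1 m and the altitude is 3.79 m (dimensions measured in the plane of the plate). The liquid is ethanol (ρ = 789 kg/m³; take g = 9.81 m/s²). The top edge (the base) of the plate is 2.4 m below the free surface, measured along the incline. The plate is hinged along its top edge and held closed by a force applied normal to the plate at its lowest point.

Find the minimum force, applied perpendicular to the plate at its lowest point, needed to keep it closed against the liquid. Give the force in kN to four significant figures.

P ≈ 14.69 kN

γ = ρg = 789 × 9.81 / 1000 = 7.74009 kN/m³.
The plate makes 50.5° with the vertical, i.e. θ = 90° − 50.5° = 39.5° to the horizontal. Measuring y along the incline from the free-surface line, vertical depth h = y·sinθ with sinθ = 0.636078.
With the apex down, the centroid sits h/3 = 3.79/3 = 1.26333 m below the base (the top edge), so y_c = 2.4 + 1.26333 = 3.66333 m and h_c = 3.66333 × 0.636078 = 2.33016 m.
A = ½ × 1.1 × 3.79 = 2.0845 m².
Resultant F = γ·h_c·A = 7.74009 × 2.33016 × 2.0845 = 37.5953 kN.
I_c = b·h³/36 = 1.1 × 3.79³/36 = 1.66344 m⁴.
Centre of pressure: y_p = y_c + I_c/(y_c·A) = 3.66333 + 1.66344/(3.66333 × 2.0845) = 3.66333 + 0.217836 = 3.88117 m along the plane.
The resultant acts 1.26333 + 0.217836 = 1.48117 m (along the plate) below the hinge at the top edge, so the moment about the hinge is M = F × 1.48117 = 37.5953 × 1.48117 = 55.685 kN·m.
A normal force at the bottom, 3.79 m from the hinge, must supply this moment: P = 55.685/3.79 = 14.6926 kN.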